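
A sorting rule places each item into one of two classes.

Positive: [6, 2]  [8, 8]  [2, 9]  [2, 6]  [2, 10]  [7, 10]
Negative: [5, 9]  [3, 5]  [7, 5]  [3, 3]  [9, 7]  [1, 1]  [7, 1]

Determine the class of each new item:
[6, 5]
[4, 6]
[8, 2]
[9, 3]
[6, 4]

Positive, Positive, Positive, Negative, Positive

'Positive' ⟺ product is even.
[6, 5]: 6·5 = 30, meets the rule → Positive. [4, 6]: 4·6 = 24, meets the rule → Positive. [8, 2]: 8·2 = 16, meets the rule → Positive. [9, 3]: 9·3 = 27, lacks this property → Negative. [6, 4]: 6·4 = 24, meets the rule → Positive.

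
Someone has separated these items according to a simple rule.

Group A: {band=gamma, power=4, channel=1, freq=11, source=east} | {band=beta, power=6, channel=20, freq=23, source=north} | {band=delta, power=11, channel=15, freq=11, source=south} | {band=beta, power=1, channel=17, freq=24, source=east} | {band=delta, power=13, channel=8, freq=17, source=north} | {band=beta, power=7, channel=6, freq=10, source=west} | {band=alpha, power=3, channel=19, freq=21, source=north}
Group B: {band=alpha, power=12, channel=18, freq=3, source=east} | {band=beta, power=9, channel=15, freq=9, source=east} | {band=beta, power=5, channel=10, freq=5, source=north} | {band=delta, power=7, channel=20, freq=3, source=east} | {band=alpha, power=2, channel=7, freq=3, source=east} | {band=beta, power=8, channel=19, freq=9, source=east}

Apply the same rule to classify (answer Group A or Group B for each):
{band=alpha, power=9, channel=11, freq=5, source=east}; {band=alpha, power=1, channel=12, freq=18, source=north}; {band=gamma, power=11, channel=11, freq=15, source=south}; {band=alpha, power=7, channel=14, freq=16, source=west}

One predicate separates the groups cleanly: freq ≥ 10.

Group B, Group A, Group A, Group A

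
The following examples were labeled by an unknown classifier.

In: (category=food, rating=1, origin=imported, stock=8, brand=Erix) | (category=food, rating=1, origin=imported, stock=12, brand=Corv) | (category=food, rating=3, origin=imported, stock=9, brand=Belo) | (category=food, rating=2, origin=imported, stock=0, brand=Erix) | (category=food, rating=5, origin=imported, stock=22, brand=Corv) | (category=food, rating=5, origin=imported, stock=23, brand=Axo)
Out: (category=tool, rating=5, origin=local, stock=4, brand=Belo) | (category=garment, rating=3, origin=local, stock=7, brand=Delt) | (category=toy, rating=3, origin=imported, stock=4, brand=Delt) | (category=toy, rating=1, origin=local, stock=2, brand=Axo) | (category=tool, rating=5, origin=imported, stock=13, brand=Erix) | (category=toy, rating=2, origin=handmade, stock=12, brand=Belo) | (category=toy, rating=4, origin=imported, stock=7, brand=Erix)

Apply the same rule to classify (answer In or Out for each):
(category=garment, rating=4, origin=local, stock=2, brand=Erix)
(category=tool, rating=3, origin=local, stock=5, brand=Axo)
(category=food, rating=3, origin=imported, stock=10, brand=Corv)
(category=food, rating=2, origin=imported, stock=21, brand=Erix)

Out, Out, In, In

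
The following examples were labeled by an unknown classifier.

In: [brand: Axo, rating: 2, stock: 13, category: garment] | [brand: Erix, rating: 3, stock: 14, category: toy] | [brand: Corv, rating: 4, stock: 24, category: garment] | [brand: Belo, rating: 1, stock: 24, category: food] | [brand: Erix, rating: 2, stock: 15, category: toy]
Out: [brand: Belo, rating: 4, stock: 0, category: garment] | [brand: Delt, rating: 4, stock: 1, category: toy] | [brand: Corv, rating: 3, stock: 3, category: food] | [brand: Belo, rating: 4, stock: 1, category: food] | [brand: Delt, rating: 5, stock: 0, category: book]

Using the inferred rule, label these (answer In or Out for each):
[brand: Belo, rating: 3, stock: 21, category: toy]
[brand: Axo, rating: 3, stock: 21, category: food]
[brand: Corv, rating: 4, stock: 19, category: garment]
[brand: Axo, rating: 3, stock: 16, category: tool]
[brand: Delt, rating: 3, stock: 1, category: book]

The distinguishing property — stock ≥ 13 — holds for all the 'In' cases and none of the 'Out' cases.
[brand: Belo, rating: 3, stock: 21, category: toy]: stock = 21, qualifies → In.
[brand: Axo, rating: 3, stock: 21, category: food]: stock = 21, qualifies → In.
[brand: Corv, rating: 4, stock: 19, category: garment]: stock = 19, qualifies → In.
[brand: Axo, rating: 3, stock: 16, category: tool]: stock = 16, qualifies → In.
[brand: Delt, rating: 3, stock: 1, category: book]: stock = 1, does not satisfy this → Out.

In, In, In, In, Out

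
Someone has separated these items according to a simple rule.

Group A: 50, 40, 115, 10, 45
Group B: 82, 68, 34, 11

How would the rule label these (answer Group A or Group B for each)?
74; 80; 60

Group B, Group A, Group A

The simplest hypothesis consistent with all the labels is: multiple of 5.
74: Group B (74 = 5·14 + 4). 80: Group A (80 = 5·16). 60: Group A (60 = 5·12).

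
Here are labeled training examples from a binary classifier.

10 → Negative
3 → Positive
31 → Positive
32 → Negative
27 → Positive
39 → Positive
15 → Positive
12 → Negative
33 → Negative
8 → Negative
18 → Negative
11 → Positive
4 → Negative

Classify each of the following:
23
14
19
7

The rule appears to be: ≡ 3 (mod 4).

Positive, Negative, Positive, Positive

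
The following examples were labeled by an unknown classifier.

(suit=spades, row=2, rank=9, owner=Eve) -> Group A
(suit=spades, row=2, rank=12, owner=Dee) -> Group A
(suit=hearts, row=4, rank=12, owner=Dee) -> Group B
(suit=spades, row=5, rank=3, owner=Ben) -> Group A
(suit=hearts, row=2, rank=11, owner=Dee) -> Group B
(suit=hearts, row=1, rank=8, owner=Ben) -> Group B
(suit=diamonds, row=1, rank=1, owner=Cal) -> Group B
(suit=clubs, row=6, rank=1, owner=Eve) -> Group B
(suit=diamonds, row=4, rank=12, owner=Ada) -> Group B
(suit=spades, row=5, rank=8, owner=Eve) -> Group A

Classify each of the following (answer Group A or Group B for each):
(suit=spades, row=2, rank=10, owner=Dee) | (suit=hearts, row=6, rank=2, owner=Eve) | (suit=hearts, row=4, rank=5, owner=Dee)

Group A, Group B, Group B

Comparing the two groups points to one rule — suit is spades.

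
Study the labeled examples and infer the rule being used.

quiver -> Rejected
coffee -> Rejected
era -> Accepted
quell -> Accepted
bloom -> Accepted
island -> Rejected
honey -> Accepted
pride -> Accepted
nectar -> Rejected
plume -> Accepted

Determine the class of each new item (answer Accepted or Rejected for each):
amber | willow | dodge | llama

All 'Accepted' examples share one property — odd length — and every 'Rejected' example lacks it.
amber — length 5, hence Accepted.
willow — length 6, hence Rejected.
dodge — length 5, hence Accepted.
llama — length 5, hence Accepted.

Accepted, Rejected, Accepted, Accepted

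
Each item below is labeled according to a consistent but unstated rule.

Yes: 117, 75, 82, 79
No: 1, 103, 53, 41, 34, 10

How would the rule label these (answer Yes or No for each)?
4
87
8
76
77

Rule: digit sum ≥ 9. This holds for each 'Yes' example and fails for each 'No' one.
No: 4, since digit sum 4. Yes: 87, since digit sum 8+7 = 15. No: 8, since digit sum 8. Yes: 76, since digit sum 7+6 = 13. Yes: 77, since digit sum 7+7 = 14.

No, Yes, No, Yes, Yes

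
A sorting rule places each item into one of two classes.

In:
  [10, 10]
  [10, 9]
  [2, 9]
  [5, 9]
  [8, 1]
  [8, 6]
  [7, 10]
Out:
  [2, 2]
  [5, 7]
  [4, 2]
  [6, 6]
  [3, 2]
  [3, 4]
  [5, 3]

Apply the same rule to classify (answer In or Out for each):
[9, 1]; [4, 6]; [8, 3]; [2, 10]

The common property of the 'In' items is: max ≥ 8. No 'Out' item has it.
In: [9, 1], since max 9. Out: [4, 6], since max 6. In: [8, 3], since max 8. In: [2, 10], since max 10.

In, Out, In, In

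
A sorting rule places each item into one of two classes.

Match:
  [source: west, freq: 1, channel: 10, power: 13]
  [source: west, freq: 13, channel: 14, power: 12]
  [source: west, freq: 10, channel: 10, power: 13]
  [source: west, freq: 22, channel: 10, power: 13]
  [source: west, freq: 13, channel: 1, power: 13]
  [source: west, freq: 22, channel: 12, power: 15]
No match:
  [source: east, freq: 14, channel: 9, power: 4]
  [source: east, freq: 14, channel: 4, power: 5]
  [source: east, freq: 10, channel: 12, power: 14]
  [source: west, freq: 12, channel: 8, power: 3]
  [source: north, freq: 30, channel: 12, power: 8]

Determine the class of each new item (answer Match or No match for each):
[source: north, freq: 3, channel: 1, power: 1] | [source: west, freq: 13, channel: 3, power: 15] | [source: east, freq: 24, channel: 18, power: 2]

No match, Match, No match

'Match' ⟺ source is west AND power ≥ 4.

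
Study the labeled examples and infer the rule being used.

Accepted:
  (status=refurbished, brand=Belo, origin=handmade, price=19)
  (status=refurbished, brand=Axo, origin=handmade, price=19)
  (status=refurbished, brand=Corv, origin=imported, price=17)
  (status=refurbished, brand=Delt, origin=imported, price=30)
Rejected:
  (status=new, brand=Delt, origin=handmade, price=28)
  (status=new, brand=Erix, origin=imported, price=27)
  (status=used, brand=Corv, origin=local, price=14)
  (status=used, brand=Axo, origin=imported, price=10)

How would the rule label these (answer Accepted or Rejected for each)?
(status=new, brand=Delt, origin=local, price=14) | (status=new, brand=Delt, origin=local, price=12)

Rejected, Rejected

The classifier is using: status is refurbished.
(status=new, brand=Delt, origin=local, price=14) — status is new, hence Rejected. (status=new, brand=Delt, origin=local, price=12) — status is new, hence Rejected.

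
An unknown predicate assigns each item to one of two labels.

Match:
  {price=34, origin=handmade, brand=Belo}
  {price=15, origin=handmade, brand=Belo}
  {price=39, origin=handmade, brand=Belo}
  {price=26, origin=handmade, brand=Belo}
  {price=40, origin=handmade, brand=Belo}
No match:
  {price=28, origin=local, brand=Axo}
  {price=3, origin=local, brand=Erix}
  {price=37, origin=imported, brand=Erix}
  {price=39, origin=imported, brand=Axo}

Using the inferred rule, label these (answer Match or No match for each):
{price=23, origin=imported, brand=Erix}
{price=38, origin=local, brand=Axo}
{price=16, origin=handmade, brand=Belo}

Rule: brand is Belo. This holds for each 'Match' example and fails for each 'No match' one.
{price=23, origin=imported, brand=Erix}: No match (brand is Erix). {price=38, origin=local, brand=Axo}: No match (brand is Axo). {price=16, origin=handmade, brand=Belo}: Match (brand is Belo).

No match, No match, Match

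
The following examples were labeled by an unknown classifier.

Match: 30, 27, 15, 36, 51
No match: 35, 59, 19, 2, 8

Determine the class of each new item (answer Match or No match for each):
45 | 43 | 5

One predicate separates the groups cleanly: multiple of 3.
45: Match (45 = 3·15).
43: No match (43 = 3·14 + 1).
5: No match (5 = 3·1 + 2).

Match, No match, No match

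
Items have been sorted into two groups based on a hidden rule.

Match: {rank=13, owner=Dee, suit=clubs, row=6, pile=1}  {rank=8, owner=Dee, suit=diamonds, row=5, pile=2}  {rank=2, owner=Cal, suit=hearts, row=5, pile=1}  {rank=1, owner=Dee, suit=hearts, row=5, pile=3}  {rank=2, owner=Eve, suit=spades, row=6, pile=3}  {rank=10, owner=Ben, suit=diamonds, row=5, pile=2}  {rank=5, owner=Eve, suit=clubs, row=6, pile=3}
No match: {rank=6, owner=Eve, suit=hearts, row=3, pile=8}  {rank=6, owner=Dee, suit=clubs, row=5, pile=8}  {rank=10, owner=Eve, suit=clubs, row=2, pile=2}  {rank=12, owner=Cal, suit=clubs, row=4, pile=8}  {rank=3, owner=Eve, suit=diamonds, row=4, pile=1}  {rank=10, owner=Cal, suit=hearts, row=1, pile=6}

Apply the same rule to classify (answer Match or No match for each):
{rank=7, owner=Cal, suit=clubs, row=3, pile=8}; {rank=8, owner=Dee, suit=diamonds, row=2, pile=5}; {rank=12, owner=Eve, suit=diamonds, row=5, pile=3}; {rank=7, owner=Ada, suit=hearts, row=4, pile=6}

No match, No match, Match, No match

The common property of the 'Match' items is: pile ≤ 3 AND row ≥ 5. No 'No match' item has it.
{rank=7, owner=Cal, suit=clubs, row=3, pile=8} — pile = 8, row = 3, hence No match.
{rank=8, owner=Dee, suit=diamonds, row=2, pile=5} — pile = 5, row = 2, hence No match.
{rank=12, owner=Eve, suit=diamonds, row=5, pile=3} — pile = 3, row = 5, hence Match.
{rank=7, owner=Ada, suit=hearts, row=4, pile=6} — pile = 6, row = 4, hence No match.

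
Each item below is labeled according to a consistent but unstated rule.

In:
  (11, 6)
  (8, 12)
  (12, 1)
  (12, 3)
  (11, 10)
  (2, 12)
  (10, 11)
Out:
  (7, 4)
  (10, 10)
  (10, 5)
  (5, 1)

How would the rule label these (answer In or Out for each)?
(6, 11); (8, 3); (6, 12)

One predicate separates the groups cleanly: max ≥ 11.

In, Out, In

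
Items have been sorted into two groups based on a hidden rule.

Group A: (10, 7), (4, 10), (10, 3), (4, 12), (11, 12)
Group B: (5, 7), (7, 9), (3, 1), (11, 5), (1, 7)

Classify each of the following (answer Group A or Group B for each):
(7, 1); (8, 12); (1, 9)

Group B, Group A, Group B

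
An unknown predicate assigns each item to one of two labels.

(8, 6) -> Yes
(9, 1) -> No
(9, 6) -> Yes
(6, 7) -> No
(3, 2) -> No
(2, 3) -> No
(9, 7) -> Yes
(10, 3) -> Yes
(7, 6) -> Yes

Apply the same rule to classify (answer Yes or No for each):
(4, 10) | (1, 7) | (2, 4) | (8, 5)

No, No, No, Yes

The pattern is that an item is 'Yes' exactly when: first > second AND sum ≥ 13.
(4, 10): 4 < 10, 4+10 = 14 — doesn't match, so No.
(1, 7): 1 < 7, 1+7 = 8 — doesn't match, so No.
(2, 4): 2 < 4, 2+4 = 6 — doesn't match, so No.
(8, 5): 8 > 5, 8+5 = 13 — qualifies, so Yes.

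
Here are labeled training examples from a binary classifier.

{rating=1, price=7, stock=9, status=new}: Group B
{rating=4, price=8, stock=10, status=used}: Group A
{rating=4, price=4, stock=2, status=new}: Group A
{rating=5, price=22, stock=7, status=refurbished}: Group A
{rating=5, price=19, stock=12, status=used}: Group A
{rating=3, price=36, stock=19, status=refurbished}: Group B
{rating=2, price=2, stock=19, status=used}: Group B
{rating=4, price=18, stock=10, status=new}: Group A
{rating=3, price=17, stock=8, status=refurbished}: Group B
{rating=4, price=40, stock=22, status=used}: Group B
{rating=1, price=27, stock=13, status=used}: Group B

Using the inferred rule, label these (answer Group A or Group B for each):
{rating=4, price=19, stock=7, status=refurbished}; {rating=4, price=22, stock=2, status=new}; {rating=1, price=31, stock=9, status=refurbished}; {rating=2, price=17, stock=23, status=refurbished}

Every 'Group A' example satisfies: price ≤ 22 AND rating ≥ 4. None of the 'Group B' examples do.

Group A, Group A, Group B, Group B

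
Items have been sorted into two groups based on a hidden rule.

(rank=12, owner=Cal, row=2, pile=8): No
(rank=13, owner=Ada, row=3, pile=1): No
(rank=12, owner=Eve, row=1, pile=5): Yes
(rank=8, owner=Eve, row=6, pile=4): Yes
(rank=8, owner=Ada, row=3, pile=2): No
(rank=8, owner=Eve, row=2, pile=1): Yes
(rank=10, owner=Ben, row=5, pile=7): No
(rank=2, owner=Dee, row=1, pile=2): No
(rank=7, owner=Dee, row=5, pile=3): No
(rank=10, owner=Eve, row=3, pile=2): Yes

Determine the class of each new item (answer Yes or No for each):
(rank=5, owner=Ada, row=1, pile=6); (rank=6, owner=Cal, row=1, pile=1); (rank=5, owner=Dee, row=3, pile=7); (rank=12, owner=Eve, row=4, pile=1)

No, No, No, Yes

The distinguishing property — owner is Eve — holds for all the 'Yes' cases and none of the 'No' cases.
No: (rank=5, owner=Ada, row=1, pile=6), since owner is Ada.
No: (rank=6, owner=Cal, row=1, pile=1), since owner is Cal.
No: (rank=5, owner=Dee, row=3, pile=7), since owner is Dee.
Yes: (rank=12, owner=Eve, row=4, pile=1), since owner is Eve.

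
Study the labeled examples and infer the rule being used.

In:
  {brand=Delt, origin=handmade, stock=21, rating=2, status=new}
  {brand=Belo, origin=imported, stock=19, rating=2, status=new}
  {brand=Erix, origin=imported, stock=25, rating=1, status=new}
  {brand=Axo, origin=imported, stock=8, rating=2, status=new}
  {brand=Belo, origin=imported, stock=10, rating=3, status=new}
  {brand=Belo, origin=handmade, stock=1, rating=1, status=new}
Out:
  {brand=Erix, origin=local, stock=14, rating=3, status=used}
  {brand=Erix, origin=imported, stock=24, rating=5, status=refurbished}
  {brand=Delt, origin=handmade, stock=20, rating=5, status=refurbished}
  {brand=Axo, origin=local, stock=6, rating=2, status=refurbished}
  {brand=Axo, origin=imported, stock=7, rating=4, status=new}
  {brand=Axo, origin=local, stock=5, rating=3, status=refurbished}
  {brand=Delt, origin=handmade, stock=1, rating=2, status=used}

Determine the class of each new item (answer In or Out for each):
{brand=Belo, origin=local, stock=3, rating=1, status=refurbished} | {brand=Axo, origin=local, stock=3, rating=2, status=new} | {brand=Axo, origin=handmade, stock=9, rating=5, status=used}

The pattern is that an item is 'In' exactly when: status is new AND rating ≤ 3.
{brand=Belo, origin=local, stock=3, rating=1, status=refurbished} → status is refurbished, rating = 1 → Out. {brand=Axo, origin=local, stock=3, rating=2, status=new} → status is new, rating = 2 → In. {brand=Axo, origin=handmade, stock=9, rating=5, status=used} → status is used, rating = 5 → Out.

Out, In, Out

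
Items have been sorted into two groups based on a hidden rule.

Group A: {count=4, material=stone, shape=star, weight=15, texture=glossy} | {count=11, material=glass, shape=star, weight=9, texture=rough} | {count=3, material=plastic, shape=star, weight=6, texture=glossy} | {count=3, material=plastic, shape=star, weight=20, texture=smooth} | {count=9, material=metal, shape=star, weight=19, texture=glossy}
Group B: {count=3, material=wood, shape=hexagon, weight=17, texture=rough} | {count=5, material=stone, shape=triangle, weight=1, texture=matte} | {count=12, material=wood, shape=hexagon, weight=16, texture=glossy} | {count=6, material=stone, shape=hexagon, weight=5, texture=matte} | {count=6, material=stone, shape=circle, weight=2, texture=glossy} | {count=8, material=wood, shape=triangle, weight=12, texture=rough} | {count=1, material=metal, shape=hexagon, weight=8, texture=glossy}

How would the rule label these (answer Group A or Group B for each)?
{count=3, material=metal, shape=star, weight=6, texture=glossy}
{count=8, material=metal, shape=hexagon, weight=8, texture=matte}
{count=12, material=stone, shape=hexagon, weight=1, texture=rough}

Group A, Group B, Group B

Rule: shape is star. This holds for each 'Group A' example and fails for each 'Group B' one.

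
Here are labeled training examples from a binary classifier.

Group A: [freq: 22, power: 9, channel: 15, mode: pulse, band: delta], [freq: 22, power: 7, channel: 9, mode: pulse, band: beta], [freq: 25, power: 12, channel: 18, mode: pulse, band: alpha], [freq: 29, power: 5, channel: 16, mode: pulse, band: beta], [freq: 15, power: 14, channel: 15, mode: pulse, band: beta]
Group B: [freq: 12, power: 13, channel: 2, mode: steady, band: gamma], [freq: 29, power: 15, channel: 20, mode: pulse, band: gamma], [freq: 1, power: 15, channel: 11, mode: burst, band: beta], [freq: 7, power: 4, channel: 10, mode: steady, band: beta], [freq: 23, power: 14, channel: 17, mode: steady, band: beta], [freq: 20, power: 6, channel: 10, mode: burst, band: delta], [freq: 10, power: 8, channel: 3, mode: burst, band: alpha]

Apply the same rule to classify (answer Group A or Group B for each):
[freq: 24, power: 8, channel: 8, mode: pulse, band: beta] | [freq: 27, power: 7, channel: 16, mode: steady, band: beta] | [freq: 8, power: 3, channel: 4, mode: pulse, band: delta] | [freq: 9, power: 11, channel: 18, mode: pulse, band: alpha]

Group A, Group B, Group A, Group A

The common property of the 'Group A' items is: mode is pulse AND power ≤ 14. No 'Group B' item has it.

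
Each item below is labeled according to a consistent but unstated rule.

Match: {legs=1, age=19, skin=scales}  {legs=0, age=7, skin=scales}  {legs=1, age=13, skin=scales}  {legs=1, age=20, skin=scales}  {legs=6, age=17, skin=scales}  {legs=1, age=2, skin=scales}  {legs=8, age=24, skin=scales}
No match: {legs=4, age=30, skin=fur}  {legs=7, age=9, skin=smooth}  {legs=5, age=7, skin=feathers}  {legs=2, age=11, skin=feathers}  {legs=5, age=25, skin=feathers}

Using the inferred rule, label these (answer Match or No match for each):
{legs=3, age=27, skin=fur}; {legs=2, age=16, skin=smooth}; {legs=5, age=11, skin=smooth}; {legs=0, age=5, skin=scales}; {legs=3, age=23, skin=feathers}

Comparing the two groups points to one rule — skin is scales.

No match, No match, No match, Match, No match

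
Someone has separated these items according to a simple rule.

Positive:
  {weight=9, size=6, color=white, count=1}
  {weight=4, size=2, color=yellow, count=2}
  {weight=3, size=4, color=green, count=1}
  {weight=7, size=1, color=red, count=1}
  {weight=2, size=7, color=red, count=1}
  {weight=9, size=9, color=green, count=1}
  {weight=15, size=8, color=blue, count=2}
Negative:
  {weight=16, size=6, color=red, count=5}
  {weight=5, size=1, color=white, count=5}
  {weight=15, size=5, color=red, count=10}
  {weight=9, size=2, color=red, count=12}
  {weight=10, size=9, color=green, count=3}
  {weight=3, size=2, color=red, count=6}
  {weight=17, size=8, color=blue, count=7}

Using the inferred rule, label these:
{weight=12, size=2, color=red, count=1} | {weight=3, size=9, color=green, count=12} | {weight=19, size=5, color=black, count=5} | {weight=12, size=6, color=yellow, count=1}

Positive, Negative, Negative, Positive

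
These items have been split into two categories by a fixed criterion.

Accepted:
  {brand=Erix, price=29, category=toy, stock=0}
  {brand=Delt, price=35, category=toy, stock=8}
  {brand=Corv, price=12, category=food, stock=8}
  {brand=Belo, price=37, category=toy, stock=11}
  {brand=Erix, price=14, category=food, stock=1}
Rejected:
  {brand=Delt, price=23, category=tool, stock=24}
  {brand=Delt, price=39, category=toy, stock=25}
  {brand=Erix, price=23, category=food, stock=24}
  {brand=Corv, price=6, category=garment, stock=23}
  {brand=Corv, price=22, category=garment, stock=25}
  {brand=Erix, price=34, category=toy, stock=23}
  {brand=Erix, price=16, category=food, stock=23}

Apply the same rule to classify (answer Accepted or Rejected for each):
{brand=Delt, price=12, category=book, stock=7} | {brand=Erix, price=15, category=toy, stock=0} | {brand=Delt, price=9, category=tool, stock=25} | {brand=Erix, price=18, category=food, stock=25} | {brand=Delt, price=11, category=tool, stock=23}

The pattern is that an item is 'Accepted' exactly when: stock ≤ 11.
{brand=Delt, price=12, category=book, stock=7}: stock = 7 — satisfies this, so Accepted. {brand=Erix, price=15, category=toy, stock=0}: stock = 0 — satisfies this, so Accepted. {brand=Delt, price=9, category=tool, stock=25}: stock = 25 — does not pass, so Rejected. {brand=Erix, price=18, category=food, stock=25}: stock = 25 — does not pass, so Rejected. {brand=Delt, price=11, category=tool, stock=23}: stock = 23 — does not pass, so Rejected.

Accepted, Accepted, Rejected, Rejected, Rejected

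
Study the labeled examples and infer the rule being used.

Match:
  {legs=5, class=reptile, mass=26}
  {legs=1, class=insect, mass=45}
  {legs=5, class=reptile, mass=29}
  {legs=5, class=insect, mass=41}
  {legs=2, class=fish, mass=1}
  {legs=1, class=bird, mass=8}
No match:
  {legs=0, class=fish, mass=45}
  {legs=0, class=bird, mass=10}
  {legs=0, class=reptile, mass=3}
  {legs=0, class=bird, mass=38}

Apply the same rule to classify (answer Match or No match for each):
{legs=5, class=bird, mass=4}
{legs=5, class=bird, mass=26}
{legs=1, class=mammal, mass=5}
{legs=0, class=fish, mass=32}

Match, Match, Match, No match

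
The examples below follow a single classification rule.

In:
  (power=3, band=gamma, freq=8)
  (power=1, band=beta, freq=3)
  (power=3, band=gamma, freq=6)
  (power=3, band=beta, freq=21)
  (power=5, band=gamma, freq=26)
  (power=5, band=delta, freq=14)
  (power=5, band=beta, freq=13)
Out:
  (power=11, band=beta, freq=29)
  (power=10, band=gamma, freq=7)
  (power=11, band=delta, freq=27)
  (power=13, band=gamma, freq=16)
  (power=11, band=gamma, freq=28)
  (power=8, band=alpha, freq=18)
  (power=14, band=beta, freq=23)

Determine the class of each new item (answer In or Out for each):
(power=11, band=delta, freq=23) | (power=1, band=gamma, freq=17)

The common property of the 'In' items is: power ≤ 5. No 'Out' item has it.
(power=11, band=delta, freq=23) → power = 11 → Out.
(power=1, band=gamma, freq=17) → power = 1 → In.

Out, In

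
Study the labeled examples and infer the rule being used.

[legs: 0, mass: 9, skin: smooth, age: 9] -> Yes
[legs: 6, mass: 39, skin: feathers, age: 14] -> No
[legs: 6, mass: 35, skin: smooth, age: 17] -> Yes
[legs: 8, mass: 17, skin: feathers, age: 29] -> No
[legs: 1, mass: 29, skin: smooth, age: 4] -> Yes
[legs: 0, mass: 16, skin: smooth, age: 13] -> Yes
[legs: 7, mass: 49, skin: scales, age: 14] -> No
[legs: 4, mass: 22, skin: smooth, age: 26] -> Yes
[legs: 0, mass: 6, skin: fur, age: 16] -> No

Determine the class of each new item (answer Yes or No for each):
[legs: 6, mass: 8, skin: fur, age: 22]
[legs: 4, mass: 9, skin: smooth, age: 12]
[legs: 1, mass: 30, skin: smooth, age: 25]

The simplest hypothesis consistent with all the labels is: skin is smooth.

No, Yes, Yes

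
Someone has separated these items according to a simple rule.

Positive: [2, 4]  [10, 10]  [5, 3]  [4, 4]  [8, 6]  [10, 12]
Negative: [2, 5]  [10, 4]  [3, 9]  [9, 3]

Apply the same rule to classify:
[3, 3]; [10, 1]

Positive, Negative

The classifier is using: |first − second| ≤ 2.
[3, 3] — |3−3| = 0, hence Positive. [10, 1] — |10−1| = 9, hence Negative.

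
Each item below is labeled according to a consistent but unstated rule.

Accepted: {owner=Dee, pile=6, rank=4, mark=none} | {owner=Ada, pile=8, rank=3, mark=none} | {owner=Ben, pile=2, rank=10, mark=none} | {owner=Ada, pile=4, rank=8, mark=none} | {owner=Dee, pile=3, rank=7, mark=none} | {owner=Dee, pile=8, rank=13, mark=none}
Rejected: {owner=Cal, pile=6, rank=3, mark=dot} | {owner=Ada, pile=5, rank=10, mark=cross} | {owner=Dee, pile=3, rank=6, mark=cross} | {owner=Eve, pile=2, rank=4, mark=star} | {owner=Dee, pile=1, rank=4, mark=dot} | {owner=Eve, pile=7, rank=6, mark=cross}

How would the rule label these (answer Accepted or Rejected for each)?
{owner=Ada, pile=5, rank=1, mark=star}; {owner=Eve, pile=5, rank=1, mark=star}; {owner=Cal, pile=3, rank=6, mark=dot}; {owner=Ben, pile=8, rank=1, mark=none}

The simplest hypothesis consistent with all the labels is: mark is none.
{owner=Ada, pile=5, rank=1, mark=star} — mark is star, hence Rejected.
{owner=Eve, pile=5, rank=1, mark=star} — mark is star, hence Rejected.
{owner=Cal, pile=3, rank=6, mark=dot} — mark is dot, hence Rejected.
{owner=Ben, pile=8, rank=1, mark=none} — mark is none, hence Accepted.

Rejected, Rejected, Rejected, Accepted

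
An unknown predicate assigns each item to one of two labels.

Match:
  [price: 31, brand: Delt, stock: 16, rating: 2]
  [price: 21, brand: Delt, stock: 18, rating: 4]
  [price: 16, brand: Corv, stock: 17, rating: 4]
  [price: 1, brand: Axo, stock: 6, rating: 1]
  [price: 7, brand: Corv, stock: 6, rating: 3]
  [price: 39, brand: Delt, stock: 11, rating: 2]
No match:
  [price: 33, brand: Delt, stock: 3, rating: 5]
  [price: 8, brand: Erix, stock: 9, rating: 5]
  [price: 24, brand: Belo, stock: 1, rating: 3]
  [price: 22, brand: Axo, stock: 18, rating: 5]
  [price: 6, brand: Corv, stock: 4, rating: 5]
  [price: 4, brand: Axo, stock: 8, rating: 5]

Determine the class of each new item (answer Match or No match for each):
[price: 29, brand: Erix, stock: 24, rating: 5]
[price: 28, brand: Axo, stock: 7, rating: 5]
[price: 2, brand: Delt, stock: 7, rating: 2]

No match, No match, Match

The simplest hypothesis consistent with all the labels is: stock ≥ 3 AND rating ≤ 4.
[price: 29, brand: Erix, stock: 24, rating: 5]: stock = 24, rating = 5 — does not fit, so No match. [price: 28, brand: Axo, stock: 7, rating: 5]: stock = 7, rating = 5 — does not fit, so No match. [price: 2, brand: Delt, stock: 7, rating: 2]: stock = 7, rating = 2 — checks out, so Match.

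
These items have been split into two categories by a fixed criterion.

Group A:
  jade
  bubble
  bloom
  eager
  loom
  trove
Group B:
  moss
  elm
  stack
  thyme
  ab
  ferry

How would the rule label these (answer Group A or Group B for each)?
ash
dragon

The simplest hypothesis consistent with all the labels is: has ≥ 2 vowels.
ash: 1 vowel, does not satisfy this → Group B.
dragon: 2 vowels, matches → Group A.

Group B, Group A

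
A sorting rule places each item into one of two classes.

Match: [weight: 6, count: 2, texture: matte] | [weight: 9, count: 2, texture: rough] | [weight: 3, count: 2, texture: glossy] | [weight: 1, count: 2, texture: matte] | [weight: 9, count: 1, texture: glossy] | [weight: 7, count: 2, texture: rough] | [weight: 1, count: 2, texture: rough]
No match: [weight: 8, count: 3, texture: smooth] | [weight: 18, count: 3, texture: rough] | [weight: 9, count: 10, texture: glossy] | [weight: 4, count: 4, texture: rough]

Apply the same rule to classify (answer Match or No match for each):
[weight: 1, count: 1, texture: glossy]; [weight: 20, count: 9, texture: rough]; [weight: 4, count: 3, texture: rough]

Match, No match, No match

Every 'Match' example satisfies: count ≤ 2. None of the 'No match' examples do.
[weight: 1, count: 1, texture: glossy]: count = 1, qualifies → Match. [weight: 20, count: 9, texture: rough]: count = 9, doesn't match → No match. [weight: 4, count: 3, texture: rough]: count = 3, doesn't match → No match.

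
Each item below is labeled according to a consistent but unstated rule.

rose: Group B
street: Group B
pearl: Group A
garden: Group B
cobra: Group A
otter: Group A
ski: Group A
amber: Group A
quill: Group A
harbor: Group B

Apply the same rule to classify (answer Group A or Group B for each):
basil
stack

Checking candidate rules against both groups, what survives is: odd length.
basil: Group A (length 5).
stack: Group A (length 5).

Group A, Group A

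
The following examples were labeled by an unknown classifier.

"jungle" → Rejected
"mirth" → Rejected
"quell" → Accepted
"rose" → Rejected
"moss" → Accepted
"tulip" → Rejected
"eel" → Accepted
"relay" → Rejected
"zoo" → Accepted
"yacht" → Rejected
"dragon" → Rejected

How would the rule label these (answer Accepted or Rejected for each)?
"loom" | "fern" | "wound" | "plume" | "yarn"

Accepted, Rejected, Rejected, Rejected, Rejected

A rule that fits every label: has a double letter — true of each 'Accepted' example, false of each 'Rejected' one.
"loom": 'oo' doubled, meets the rule → Accepted. "fern": no doubled letter, fails this test → Rejected. "wound": no doubled letter, fails this test → Rejected. "plume": no doubled letter, fails this test → Rejected. "yarn": no doubled letter, fails this test → Rejected.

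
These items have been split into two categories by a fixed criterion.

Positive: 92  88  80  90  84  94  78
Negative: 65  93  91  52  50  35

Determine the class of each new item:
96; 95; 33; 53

Positive, Negative, Negative, Negative

The pattern is that an item is 'Positive' exactly when: even AND at least 65.
96 — 96 is even, 96 ≥ 65, hence Positive.
95 — 95 is odd, 95 ≥ 65, hence Negative.
33 — 33 is odd, 33 < 65, hence Negative.
53 — 53 is odd, 53 < 65, hence Negative.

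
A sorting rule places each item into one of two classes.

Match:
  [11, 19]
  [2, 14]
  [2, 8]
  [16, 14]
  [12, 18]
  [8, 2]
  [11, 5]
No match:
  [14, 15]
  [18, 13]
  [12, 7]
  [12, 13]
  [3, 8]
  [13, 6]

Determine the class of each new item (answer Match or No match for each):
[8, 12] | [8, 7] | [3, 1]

The classifier is using: sum is even.
[8, 12] — 8+12 = 20, hence Match.
[8, 7] — 8+7 = 15, hence No match.
[3, 1] — 3+1 = 4, hence Match.

Match, No match, Match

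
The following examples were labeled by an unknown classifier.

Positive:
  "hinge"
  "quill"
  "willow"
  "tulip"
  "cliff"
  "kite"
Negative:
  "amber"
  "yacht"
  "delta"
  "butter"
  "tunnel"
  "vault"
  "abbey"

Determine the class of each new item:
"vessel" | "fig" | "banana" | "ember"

A rule that fits every label: contains 'i' — true of each 'Positive' example, false of each 'Negative' one.
"vessel": no 'i', fails this test → Negative. "fig": has 'i', matches → Positive. "banana": no 'i', fails this test → Negative. "ember": no 'i', fails this test → Negative.

Negative, Positive, Negative, Negative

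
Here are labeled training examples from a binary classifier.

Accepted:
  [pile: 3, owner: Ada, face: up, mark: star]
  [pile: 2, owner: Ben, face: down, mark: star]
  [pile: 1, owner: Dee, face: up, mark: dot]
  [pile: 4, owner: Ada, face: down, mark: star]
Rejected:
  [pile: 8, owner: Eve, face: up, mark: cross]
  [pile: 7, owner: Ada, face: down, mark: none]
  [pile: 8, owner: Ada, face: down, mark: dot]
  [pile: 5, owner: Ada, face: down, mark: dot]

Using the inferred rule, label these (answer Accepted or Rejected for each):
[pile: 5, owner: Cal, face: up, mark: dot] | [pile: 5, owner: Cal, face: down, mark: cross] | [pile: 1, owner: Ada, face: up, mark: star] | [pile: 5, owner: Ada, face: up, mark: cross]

Every 'Accepted' example satisfies: pile ≤ 4. None of the 'Rejected' examples do.
[pile: 5, owner: Cal, face: up, mark: dot]: pile = 5, fails the rule → Rejected. [pile: 5, owner: Cal, face: down, mark: cross]: pile = 5, fails the rule → Rejected. [pile: 1, owner: Ada, face: up, mark: star]: pile = 1, matches → Accepted. [pile: 5, owner: Ada, face: up, mark: cross]: pile = 5, fails the rule → Rejected.

Rejected, Rejected, Accepted, Rejected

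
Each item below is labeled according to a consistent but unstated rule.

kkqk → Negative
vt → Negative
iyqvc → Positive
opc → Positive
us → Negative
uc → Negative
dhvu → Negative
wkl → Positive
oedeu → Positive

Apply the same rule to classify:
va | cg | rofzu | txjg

The common property of the 'Positive' items is: odd length. No 'Negative' item has it.
va → length 2 → Negative. cg → length 2 → Negative. rofzu → length 5 → Positive. txjg → length 4 → Negative.

Negative, Negative, Positive, Negative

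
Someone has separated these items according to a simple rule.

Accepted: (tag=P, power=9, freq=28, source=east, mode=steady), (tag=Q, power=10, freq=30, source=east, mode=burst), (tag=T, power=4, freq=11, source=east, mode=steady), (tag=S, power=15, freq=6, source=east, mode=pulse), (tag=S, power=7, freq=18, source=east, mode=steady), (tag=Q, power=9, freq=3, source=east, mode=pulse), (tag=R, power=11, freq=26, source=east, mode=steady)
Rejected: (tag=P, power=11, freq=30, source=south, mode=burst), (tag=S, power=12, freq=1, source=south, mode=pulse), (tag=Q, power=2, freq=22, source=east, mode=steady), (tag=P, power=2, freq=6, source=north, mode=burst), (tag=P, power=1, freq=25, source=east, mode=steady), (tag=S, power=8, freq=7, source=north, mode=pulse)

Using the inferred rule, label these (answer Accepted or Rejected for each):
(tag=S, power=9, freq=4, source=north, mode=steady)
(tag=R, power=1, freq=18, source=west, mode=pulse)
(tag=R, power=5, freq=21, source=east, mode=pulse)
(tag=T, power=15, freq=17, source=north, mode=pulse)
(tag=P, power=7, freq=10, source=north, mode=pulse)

Rejected, Rejected, Accepted, Rejected, Rejected

One predicate separates the groups cleanly: source is east AND power ≥ 4.
(tag=S, power=9, freq=4, source=north, mode=steady): Rejected (source is north, power = 9). (tag=R, power=1, freq=18, source=west, mode=pulse): Rejected (source is west, power = 1). (tag=R, power=5, freq=21, source=east, mode=pulse): Accepted (source is east, power = 5). (tag=T, power=15, freq=17, source=north, mode=pulse): Rejected (source is north, power = 15). (tag=P, power=7, freq=10, source=north, mode=pulse): Rejected (source is north, power = 7).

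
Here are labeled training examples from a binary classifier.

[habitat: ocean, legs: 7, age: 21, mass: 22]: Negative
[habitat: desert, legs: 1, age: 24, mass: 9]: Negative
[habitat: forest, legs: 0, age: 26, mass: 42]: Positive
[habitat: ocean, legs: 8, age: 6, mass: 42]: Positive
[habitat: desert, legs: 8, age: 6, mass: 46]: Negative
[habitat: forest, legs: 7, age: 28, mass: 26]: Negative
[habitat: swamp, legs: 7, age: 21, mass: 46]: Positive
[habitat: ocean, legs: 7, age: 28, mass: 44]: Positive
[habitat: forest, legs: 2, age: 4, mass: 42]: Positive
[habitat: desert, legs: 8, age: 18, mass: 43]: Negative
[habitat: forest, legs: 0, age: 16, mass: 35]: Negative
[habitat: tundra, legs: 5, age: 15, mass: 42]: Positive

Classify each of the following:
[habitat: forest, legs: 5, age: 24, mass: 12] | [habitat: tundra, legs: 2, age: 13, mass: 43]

Negative, Positive

'Positive' ⟺ habitat is not desert AND mass ≥ 42.
[habitat: forest, legs: 5, age: 24, mass: 12] → habitat is forest, mass = 12 → Negative.
[habitat: tundra, legs: 2, age: 13, mass: 43] → habitat is tundra, mass = 43 → Positive.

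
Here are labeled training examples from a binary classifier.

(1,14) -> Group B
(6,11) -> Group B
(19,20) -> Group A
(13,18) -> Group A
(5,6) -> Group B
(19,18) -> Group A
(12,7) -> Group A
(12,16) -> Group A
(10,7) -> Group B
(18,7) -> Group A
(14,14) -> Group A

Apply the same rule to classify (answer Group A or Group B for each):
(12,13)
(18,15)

Group A, Group A

The pattern is that an item is 'Group A' exactly when: sum ≥ 19.
(12,13): 12+13 = 25 — qualifies, so Group A. (18,15): 18+15 = 33 — qualifies, so Group A.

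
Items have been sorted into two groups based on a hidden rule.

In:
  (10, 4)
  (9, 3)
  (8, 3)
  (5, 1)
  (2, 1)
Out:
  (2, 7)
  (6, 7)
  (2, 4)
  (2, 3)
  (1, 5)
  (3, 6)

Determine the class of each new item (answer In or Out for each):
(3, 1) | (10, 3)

'In' ⟺ first > second.
(3, 1): 3 > 1 — passes, so In. (10, 3): 10 > 3 — passes, so In.

In, In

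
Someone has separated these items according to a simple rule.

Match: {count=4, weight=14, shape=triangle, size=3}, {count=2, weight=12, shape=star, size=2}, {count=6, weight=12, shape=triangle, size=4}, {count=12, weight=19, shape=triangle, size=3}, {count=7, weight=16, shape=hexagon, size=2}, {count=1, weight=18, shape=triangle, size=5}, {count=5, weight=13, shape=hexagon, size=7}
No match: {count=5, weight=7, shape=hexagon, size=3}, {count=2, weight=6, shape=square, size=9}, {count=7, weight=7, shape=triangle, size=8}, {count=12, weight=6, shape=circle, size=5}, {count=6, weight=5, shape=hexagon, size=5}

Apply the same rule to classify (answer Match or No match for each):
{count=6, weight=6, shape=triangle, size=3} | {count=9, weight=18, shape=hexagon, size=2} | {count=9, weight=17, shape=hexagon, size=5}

No match, Match, Match

'Match' ⟺ weight ≥ 12.
{count=6, weight=6, shape=triangle, size=3} → weight = 6 → No match.
{count=9, weight=18, shape=hexagon, size=2} → weight = 18 → Match.
{count=9, weight=17, shape=hexagon, size=5} → weight = 17 → Match.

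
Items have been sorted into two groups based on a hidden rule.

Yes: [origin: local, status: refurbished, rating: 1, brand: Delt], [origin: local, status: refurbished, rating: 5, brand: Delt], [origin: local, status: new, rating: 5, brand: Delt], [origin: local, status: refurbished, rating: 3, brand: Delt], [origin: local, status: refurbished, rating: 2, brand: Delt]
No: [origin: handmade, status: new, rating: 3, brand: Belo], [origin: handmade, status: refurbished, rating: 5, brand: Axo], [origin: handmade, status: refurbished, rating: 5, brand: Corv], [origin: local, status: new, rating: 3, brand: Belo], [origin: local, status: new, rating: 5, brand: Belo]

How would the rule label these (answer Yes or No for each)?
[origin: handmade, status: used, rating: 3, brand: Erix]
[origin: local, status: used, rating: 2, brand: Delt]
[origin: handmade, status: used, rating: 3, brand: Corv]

The simplest hypothesis consistent with all the labels is: brand is Delt.
[origin: handmade, status: used, rating: 3, brand: Erix]: brand is Erix — fails this test, so No.
[origin: local, status: used, rating: 2, brand: Delt]: brand is Delt — satisfies this, so Yes.
[origin: handmade, status: used, rating: 3, brand: Corv]: brand is Corv — fails this test, so No.

No, Yes, No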